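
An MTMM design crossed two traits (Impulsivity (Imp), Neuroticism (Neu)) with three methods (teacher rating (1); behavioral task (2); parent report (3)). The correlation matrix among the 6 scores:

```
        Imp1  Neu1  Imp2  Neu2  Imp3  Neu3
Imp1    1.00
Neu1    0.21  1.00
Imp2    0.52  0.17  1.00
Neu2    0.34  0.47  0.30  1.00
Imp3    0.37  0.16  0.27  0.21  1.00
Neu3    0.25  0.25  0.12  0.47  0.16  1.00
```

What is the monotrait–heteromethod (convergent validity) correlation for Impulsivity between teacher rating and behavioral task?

Same trait (Imp), different methods: r(Imp1, Imp2) = 0.52.

0.52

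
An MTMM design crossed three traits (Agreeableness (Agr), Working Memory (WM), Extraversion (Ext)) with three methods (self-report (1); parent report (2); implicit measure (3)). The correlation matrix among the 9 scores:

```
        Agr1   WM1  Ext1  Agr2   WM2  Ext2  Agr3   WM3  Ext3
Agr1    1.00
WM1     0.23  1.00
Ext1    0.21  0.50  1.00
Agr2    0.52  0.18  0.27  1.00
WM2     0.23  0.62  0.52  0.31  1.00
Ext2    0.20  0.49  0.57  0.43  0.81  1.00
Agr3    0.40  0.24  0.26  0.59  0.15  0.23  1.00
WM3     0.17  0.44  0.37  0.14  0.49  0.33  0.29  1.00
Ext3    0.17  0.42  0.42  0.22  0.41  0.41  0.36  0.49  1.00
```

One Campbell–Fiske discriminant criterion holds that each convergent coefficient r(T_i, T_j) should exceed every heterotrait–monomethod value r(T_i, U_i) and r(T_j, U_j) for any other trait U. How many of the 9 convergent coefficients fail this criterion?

6

Each convergent coefficient versus the relevant comparison correlations:
Agr (methods 1·2): 0.52 vs {0.23, 0.31, 0.21, 0.43} → pass.
Agr (methods 1·3): 0.40 vs {0.23, 0.29, 0.21, 0.36} → pass.
Agr (methods 2·3): 0.59 vs {0.31, 0.29, 0.43, 0.36} → pass.
WM (methods 1·2): 0.62 vs {0.23, 0.31, 0.50, 0.81} → fail.
WM (methods 1·3): 0.44 vs {0.23, 0.29, 0.50, 0.49} → fail.
WM (methods 2·3): 0.49 vs {0.31, 0.29, 0.81, 0.49} → fail.
Ext (methods 1·2): 0.57 vs {0.21, 0.43, 0.50, 0.81} → fail.
Ext (methods 1·3): 0.42 vs {0.21, 0.36, 0.50, 0.49} → fail.
Ext (methods 2·3): 0.41 vs {0.43, 0.36, 0.81, 0.49} → fail.
6 of 9 fail.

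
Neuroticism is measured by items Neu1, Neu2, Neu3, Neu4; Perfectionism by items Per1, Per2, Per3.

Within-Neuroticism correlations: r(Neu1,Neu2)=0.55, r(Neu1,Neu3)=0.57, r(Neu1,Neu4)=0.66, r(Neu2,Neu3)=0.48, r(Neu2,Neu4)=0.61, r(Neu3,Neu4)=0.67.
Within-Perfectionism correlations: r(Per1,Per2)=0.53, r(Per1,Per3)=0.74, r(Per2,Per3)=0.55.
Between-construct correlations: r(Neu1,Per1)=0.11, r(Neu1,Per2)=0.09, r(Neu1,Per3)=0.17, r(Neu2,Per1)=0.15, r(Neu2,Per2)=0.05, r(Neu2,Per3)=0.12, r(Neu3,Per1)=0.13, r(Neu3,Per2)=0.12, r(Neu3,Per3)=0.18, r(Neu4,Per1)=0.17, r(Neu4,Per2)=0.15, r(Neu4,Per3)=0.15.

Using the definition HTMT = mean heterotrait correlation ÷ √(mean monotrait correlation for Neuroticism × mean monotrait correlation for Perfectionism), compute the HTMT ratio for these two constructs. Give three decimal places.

0.221

Between-construct mean = 1.59/12 = 0.1325.
Mean within-Neu = 3.54/6 = 0.5900; mean within-Per = 1.82/3 = 0.6067.
Geometric mean = √(0.5900 × 0.6067) = 0.5983.
HTMT = 0.1325 / 0.5983 = 0.221.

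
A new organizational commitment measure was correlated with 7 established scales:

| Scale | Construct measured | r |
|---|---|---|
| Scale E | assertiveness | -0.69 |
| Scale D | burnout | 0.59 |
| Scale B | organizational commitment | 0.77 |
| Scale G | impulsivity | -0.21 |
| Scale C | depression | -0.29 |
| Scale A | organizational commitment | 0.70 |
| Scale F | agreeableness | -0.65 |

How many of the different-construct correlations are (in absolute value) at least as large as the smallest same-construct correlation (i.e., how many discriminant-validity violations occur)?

0

Convergent (same construct = organizational commitment): Scale B, Scale A.
Smallest convergent = 0.70. Discriminant |r|: 0.69, 0.59, 0.21, 0.29, 0.65; count ≥ 0.70 → 0.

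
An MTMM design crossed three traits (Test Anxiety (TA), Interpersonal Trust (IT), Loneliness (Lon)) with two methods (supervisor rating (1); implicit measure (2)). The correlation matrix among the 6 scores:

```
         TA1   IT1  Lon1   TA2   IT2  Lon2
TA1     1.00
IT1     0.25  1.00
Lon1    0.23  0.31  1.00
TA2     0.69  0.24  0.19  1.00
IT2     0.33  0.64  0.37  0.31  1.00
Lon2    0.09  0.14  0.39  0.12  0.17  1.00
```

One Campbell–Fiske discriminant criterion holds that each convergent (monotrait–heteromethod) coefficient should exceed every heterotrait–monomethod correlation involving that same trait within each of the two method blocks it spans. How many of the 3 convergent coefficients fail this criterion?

0

Checking each validity diagonal entry against its comparison values:
TA (methods 1·2): 0.69 vs {0.25, 0.31, 0.23, 0.12} → pass.
IT (methods 1·2): 0.64 vs {0.25, 0.31, 0.31, 0.17} → pass.
Lon (methods 1·2): 0.39 vs {0.23, 0.12, 0.31, 0.17} → pass.
0 of 3 fail.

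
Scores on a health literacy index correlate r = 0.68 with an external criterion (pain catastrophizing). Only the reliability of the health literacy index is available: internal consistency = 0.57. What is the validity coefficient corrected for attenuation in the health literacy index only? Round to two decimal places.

Single correction: r_c = r_obs / √r_xx = 0.68 / √0.57 = 0.68 / 0.7550 ≈ 0.90.

0.90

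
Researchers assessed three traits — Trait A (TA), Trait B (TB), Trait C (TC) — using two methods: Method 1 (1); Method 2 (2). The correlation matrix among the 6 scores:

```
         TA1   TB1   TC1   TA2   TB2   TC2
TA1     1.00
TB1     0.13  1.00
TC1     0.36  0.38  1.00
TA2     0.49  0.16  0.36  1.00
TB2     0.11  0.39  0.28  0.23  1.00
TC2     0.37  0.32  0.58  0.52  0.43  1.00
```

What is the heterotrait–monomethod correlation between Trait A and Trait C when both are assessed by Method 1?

Different traits, same method: r(TA1, TC1) = 0.36.

0.36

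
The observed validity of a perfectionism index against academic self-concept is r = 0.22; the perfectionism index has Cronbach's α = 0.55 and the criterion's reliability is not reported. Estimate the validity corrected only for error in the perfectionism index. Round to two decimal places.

0.30

Single correction: r_c = r_obs / √r_xx = 0.22 / √0.55 = 0.22 / 0.7416 ≈ 0.30.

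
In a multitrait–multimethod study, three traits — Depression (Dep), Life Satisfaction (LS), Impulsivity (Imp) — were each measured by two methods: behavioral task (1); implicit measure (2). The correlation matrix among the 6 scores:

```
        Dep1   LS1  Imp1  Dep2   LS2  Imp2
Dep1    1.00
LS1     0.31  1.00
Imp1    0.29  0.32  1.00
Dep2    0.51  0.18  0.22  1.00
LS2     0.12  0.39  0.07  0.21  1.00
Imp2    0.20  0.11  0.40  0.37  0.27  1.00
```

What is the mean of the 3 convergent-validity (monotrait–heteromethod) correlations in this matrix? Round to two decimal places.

Convergent values: 0.51, 0.39, 0.40; mean = 1.30/3 = 0.43.

0.43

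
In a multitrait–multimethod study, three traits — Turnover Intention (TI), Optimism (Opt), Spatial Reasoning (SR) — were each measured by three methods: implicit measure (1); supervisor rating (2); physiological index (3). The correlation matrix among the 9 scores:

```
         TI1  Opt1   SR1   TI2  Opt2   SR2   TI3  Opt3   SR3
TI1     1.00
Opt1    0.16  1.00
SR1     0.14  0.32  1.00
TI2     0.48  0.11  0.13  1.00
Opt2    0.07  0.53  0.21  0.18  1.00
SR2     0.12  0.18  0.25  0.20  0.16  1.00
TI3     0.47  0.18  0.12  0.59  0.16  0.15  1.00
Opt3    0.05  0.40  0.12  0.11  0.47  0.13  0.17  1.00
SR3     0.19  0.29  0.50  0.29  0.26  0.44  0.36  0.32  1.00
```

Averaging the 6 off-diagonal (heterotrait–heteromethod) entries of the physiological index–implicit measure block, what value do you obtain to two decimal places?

HTHM values (method 3 × method 1): 0.18, 0.12, 0.05, 0.12, 0.19, 0.29; mean = 0.95/6 = 0.16.

0.16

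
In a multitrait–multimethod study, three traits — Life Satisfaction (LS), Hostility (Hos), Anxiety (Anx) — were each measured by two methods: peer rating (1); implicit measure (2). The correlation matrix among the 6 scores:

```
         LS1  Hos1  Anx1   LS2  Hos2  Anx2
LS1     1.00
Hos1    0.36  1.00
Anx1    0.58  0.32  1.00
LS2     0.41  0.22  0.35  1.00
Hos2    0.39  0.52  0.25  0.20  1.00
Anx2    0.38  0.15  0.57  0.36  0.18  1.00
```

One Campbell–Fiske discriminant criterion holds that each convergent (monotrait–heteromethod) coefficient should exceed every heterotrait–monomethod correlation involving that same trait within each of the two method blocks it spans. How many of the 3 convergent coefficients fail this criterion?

2

Each convergent coefficient versus the relevant comparison correlations:
LS (methods 1·2): 0.41 vs {0.36, 0.20, 0.58, 0.36} → fail.
Hos (methods 1·2): 0.52 vs {0.36, 0.20, 0.32, 0.18} → pass.
Anx (methods 1·2): 0.57 vs {0.58, 0.36, 0.32, 0.18} → fail.
2 of 3 fail.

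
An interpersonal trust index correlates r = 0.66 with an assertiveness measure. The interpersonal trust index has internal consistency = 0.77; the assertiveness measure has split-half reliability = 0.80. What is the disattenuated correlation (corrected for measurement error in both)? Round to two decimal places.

r_true = r_obs / √(r_xx · r_yy) = 0.66 / √(0.77 × 0.80) = 0.66 / √0.6160 = 0.66 / 0.7849 ≈ 0.84.

0.84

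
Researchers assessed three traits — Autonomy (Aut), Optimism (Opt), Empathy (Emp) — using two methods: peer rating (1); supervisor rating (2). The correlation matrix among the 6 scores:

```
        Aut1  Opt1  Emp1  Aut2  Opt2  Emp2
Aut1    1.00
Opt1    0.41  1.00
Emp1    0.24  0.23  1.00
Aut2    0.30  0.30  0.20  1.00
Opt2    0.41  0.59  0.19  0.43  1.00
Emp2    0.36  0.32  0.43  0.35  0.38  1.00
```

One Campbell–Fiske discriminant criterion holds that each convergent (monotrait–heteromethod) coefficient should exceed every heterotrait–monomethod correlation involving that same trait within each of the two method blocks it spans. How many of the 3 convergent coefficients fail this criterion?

1

Convergent coefficients and their comparison sets:
Aut (methods 1·2): 0.30 vs {0.41, 0.43, 0.24, 0.35} → fail.
Opt (methods 1·2): 0.59 vs {0.41, 0.43, 0.23, 0.38} → pass.
Emp (methods 1·2): 0.43 vs {0.24, 0.35, 0.23, 0.38} → pass.
1 of 3 fail.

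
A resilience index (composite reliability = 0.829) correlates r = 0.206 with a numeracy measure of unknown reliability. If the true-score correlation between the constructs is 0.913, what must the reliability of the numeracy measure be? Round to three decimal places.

r_true = r_obs / √(r_xx · r_yy) ⇒ 0.913 = 0.206 / √(0.829 · r_yy).
√(0.829 · r_yy) = 0.206 / 0.913 = 0.2256; 0.829 · r_yy = 0.0509; r_yy = 0.0509 / 0.829 ≈ 0.061.

0.061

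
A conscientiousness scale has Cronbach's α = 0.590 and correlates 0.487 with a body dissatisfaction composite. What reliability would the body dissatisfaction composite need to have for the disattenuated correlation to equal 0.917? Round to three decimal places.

0.478

r_true = r_obs / √(r_xx · r_yy) ⇒ 0.917 = 0.487 / √(0.590 · r_yy).
√(0.590 · r_yy) = 0.487 / 0.917 = 0.5311; 0.590 · r_yy = 0.2821; r_yy = 0.2821 / 0.590 ≈ 0.478.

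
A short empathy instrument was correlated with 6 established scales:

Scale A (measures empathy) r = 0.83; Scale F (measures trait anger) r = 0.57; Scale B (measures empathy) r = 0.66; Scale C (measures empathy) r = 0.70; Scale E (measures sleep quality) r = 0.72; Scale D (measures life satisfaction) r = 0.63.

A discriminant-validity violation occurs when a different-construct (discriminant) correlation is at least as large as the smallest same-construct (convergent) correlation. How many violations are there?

Convergent (same construct = empathy): Scale A, Scale B, Scale C.
Smallest convergent = 0.66. Discriminant values: 0.57, 0.72, 0.63; count ≥ 0.66 → 1.

1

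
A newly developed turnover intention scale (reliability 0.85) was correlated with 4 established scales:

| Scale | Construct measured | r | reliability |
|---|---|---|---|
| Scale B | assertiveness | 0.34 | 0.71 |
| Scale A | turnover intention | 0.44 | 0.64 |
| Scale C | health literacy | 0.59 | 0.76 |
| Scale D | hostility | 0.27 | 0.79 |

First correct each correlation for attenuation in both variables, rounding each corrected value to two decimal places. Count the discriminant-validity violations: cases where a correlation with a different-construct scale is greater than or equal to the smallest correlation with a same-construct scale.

1

Disattenuated r (r / √(r_scale · r_new)):
  Scale B (disc): 0.34 / √(0.71·0.85) = 0.44
  Scale A (conv): 0.44 / √(0.64·0.85) = 0.60
  Scale C (disc): 0.59 / √(0.76·0.85) = 0.73
  Scale D (disc): 0.27 / √(0.79·0.85) = 0.33
Smallest convergent = 0.60. Discriminant values: 0.44, 0.73, 0.33; count ≥ 0.60 → 1.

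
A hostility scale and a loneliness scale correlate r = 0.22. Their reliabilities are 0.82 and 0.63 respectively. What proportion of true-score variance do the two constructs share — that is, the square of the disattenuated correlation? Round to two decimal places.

Disattenuated r = 0.22 / √(0.82 × 0.63) = 0.22 / 0.7187 = 0.3061.
Shared true-score variance = 0.3061² = 0.0937 ≈ 0.09.

0.09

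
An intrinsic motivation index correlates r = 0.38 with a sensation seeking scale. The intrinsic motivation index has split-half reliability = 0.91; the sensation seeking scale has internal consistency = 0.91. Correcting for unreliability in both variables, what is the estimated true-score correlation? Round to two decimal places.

r_true = r_obs / √(r_xx · r_yy) = 0.38 / √(0.91 × 0.91) = 0.38 / √0.8281 = 0.38 / 0.9100 ≈ 0.42.

0.42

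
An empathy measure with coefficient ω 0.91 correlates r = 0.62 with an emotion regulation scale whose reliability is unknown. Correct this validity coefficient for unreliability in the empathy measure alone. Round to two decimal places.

Single correction: r_c = r_obs / √r_xx = 0.62 / √0.91 = 0.62 / 0.9539 ≈ 0.65.

0.65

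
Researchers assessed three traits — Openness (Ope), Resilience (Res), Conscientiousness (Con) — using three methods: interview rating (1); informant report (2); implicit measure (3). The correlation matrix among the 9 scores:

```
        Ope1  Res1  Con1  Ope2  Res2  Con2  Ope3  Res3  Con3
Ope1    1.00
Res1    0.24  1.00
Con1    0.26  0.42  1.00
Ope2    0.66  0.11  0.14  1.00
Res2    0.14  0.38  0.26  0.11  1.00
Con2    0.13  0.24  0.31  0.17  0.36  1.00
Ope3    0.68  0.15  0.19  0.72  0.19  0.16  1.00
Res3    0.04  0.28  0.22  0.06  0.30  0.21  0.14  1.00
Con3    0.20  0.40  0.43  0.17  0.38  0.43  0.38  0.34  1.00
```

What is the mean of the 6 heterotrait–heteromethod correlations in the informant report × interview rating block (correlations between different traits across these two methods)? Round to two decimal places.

HTHM values (method 2 × method 1): 0.11, 0.14, 0.14, 0.26, 0.13, 0.24; mean = 1.02/6 = 0.17.

0.17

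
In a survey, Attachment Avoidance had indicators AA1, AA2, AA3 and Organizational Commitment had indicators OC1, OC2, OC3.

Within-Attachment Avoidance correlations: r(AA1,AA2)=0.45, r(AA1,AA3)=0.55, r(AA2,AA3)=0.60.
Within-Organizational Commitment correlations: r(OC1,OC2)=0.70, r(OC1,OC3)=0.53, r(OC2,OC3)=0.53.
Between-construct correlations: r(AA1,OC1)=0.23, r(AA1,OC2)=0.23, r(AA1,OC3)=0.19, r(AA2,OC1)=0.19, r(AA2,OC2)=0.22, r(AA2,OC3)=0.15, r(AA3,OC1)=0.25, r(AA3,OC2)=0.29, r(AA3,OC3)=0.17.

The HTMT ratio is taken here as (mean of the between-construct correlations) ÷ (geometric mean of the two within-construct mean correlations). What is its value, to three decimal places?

0.381

Mean heterotrait r = 1.92/9 = 0.2133.
Mean within-AA = 1.60/3 = 0.5333; mean within-OC = 1.76/3 = 0.5867.
Geometric mean = √(0.5333 × 0.5867) = 0.5594.
HTMT = 0.2133 / 0.5594 = 0.381.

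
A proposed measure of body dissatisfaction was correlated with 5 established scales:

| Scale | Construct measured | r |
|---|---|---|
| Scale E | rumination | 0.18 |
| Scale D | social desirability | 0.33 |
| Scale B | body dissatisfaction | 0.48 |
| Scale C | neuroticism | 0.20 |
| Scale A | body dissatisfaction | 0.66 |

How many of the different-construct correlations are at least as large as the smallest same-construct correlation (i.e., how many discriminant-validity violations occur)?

Convergent (same construct = body dissatisfaction): Scale B, Scale A.
Smallest convergent = 0.48. Discriminant values: 0.18, 0.33, 0.20; count ≥ 0.48 → 0.

0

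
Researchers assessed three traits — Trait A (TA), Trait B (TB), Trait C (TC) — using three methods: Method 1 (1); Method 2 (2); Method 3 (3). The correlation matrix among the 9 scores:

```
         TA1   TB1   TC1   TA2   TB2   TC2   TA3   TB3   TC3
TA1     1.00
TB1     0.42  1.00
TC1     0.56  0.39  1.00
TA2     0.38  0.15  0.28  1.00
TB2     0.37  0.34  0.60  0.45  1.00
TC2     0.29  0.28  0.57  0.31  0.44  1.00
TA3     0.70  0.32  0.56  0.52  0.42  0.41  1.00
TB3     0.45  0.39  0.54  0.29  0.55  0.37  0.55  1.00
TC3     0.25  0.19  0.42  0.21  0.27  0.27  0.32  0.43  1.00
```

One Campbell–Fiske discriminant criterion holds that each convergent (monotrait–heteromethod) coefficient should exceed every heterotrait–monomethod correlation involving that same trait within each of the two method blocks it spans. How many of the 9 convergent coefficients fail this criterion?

7

Checking each validity diagonal entry against its comparison values:
TA (methods 1·2): 0.38 vs {0.42, 0.45, 0.56, 0.31} → fail.
TA (methods 1·3): 0.70 vs {0.42, 0.55, 0.56, 0.32} → pass.
TA (methods 2·3): 0.52 vs {0.45, 0.55, 0.31, 0.32} → fail.
TB (methods 1·2): 0.34 vs {0.42, 0.45, 0.39, 0.44} → fail.
TB (methods 1·3): 0.39 vs {0.42, 0.55, 0.39, 0.43} → fail.
TB (methods 2·3): 0.55 vs {0.45, 0.55, 0.44, 0.43} → fail.
TC (methods 1·2): 0.57 vs {0.56, 0.31, 0.39, 0.44} → pass.
TC (methods 1·3): 0.42 vs {0.56, 0.32, 0.39, 0.43} → fail.
TC (methods 2·3): 0.27 vs {0.31, 0.32, 0.44, 0.43} → fail.
7 of 9 fail.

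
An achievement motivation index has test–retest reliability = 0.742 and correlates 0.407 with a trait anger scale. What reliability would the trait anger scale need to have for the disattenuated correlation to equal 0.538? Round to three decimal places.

0.771

r_true = r_obs / √(r_xx · r_yy) ⇒ 0.538 = 0.407 / √(0.742 · r_yy).
√(0.742 · r_yy) = 0.407 / 0.538 = 0.7565; 0.742 · r_yy = 0.5723; r_yy = 0.5723 / 0.742 ≈ 0.771.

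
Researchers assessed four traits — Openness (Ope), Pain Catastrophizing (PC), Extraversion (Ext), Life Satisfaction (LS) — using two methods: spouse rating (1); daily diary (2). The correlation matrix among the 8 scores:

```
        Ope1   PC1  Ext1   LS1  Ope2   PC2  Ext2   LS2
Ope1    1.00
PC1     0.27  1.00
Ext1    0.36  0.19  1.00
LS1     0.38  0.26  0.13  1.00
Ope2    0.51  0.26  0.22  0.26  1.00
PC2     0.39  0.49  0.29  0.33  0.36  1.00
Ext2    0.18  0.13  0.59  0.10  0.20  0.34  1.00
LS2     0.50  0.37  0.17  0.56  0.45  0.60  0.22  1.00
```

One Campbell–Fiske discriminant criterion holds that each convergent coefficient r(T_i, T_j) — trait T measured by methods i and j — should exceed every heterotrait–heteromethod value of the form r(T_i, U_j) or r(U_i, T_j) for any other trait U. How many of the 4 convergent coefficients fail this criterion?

0

Each convergent coefficient versus the relevant comparison correlations:
Ope (methods 1·2): 0.51 vs {0.39, 0.26, 0.18, 0.22, 0.50, 0.26} → pass.
PC (methods 1·2): 0.49 vs {0.26, 0.39, 0.13, 0.29, 0.37, 0.33} → pass.
Ext (methods 1·2): 0.59 vs {0.22, 0.18, 0.29, 0.13, 0.17, 0.10} → pass.
LS (methods 1·2): 0.56 vs {0.26, 0.50, 0.33, 0.37, 0.10, 0.17} → pass.
0 of 4 fail.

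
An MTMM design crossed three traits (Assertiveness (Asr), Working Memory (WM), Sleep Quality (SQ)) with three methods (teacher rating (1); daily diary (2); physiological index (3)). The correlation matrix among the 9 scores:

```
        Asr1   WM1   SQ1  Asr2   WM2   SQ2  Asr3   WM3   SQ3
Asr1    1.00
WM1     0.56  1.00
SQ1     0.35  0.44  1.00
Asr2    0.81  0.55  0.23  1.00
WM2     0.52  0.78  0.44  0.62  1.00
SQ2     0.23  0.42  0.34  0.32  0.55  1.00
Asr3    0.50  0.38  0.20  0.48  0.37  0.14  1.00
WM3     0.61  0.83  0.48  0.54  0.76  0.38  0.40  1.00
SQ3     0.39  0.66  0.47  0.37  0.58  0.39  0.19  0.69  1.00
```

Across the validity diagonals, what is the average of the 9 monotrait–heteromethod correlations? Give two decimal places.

Convergent values: 0.81, 0.50, 0.48, 0.78, 0.83, 0.76, 0.34, 0.47, 0.39; mean = 5.36/9 = 0.60.

0.60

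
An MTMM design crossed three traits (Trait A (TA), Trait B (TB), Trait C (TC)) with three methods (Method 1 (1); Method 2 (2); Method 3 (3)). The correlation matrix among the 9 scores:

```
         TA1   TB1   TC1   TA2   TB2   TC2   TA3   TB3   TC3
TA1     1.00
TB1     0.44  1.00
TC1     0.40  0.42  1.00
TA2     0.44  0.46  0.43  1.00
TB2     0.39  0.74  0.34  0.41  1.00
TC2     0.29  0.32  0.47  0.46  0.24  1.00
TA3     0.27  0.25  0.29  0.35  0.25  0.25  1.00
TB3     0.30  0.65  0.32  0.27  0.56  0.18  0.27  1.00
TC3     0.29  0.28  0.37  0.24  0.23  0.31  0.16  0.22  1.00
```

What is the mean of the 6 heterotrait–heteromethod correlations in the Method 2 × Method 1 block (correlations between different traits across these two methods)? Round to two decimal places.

0.37

HTHM values (method 2 × method 1): 0.46, 0.43, 0.39, 0.34, 0.29, 0.32; mean = 2.23/6 = 0.37.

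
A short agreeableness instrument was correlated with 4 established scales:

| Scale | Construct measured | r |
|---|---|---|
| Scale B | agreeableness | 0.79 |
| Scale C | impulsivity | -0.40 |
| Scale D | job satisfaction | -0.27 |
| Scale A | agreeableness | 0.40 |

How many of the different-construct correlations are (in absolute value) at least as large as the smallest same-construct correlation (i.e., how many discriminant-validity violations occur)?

Convergent (same construct = agreeableness): Scale B, Scale A.
Smallest convergent = 0.40. Discriminant |r|: 0.40, 0.27; count ≥ 0.40 → 1.

1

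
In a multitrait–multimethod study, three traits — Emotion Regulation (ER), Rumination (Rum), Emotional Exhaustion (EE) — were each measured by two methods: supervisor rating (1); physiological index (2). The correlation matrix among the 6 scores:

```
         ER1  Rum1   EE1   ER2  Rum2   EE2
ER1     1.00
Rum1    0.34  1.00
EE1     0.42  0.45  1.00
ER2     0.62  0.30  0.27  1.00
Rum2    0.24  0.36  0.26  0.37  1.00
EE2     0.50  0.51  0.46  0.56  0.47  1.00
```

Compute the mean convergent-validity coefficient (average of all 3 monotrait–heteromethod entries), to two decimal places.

0.48

Convergent values: 0.62, 0.36, 0.46; mean = 1.44/3 = 0.48.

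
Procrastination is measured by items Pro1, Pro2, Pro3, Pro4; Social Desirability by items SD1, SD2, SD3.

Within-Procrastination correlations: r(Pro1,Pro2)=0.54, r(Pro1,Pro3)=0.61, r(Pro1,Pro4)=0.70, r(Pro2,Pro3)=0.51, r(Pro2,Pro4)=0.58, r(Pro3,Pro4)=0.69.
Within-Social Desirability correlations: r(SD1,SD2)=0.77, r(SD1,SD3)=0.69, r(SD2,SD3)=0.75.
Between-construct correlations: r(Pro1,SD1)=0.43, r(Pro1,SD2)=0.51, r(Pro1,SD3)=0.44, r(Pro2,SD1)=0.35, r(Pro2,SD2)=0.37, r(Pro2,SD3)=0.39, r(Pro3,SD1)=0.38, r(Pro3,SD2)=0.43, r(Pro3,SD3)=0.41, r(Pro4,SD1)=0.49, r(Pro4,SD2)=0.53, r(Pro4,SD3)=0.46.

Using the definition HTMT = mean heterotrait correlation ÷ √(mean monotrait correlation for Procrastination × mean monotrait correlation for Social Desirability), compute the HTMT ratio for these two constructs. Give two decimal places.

0.65

Between-construct mean = 5.19/12 = 0.4325.
Mean within-Pro = 3.63/6 = 0.6050; mean within-SD = 2.21/3 = 0.7367.
Geometric mean = √(0.6050 × 0.7367) = 0.6676.
HTMT = 0.4325 / 0.6676 = 0.65.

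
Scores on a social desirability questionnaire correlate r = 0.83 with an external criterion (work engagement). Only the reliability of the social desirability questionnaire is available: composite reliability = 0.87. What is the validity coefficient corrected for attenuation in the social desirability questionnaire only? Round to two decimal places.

0.89

Single correction: r_c = r_obs / √r_xx = 0.83 / √0.87 = 0.83 / 0.9327 ≈ 0.89.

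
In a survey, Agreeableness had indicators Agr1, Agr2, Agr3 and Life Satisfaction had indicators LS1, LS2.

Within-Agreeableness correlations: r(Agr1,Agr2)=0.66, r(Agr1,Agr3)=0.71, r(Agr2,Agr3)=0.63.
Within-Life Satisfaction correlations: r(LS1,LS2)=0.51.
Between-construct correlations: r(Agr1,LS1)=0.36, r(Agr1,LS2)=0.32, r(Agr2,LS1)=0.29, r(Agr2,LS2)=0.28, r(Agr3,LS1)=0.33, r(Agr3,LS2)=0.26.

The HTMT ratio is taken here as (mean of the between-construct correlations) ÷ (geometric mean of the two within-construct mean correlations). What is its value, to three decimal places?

0.526

Between-construct mean = 1.84/6 = 0.3067.
Mean within-Agr = 2.00/3 = 0.6667; mean within-LS = 0.51/1 = 0.5100.
Geometric mean = √(0.6667 × 0.5100) = 0.5831.
HTMT = 0.3067 / 0.5831 = 0.526.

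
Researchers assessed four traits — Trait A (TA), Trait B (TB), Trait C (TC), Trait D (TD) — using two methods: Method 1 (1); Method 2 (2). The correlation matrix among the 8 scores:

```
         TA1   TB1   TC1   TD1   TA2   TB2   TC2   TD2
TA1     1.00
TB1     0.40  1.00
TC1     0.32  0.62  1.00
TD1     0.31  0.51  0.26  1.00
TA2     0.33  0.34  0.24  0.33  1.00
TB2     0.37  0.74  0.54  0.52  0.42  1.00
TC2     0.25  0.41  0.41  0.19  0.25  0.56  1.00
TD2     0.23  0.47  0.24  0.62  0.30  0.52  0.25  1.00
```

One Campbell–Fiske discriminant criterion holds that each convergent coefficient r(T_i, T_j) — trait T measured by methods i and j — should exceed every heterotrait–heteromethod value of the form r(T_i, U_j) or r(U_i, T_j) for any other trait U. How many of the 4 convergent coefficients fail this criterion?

2

Convergent coefficients and their comparison sets:
TA (methods 1·2): 0.33 vs {0.37, 0.34, 0.25, 0.24, 0.23, 0.33} → fail.
TB (methods 1·2): 0.74 vs {0.34, 0.37, 0.41, 0.54, 0.47, 0.52} → pass.
TC (methods 1·2): 0.41 vs {0.24, 0.25, 0.54, 0.41, 0.24, 0.19} → fail.
TD (methods 1·2): 0.62 vs {0.33, 0.23, 0.52, 0.47, 0.19, 0.24} → pass.
2 of 4 fail.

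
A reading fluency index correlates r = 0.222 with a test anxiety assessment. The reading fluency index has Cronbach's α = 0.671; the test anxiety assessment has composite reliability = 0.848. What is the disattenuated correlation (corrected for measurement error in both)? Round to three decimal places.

r_true = r_obs / √(r_xx · r_yy) = 0.222 / √(0.671 × 0.848) = 0.222 / √0.569008 = 0.222 / 0.7543 ≈ 0.294.

0.294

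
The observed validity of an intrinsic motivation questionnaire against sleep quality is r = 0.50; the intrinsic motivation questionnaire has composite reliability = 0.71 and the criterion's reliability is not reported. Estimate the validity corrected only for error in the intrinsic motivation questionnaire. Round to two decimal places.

0.59

Single correction: r_c = r_obs / √r_xx = 0.50 / √0.71 = 0.50 / 0.8426 ≈ 0.59.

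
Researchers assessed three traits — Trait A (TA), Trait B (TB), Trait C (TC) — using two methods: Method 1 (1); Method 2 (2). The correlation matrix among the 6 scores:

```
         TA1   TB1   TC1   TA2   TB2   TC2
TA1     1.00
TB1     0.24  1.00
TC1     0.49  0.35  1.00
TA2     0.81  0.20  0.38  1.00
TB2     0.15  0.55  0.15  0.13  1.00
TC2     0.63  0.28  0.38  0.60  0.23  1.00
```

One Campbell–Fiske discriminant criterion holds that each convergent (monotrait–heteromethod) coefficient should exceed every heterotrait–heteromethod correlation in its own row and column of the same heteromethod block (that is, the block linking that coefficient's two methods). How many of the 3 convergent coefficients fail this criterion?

Convergent coefficients and their comparison sets:
TA (methods 1·2): 0.81 vs {0.15, 0.20, 0.63, 0.38} → pass.
TB (methods 1·2): 0.55 vs {0.20, 0.15, 0.28, 0.15} → pass.
TC (methods 1·2): 0.38 vs {0.38, 0.63, 0.15, 0.28} → fail.
1 of 3 fail.

1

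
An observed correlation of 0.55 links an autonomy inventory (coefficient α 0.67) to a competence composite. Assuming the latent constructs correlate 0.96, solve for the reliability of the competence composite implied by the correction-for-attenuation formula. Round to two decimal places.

r_true = r_obs / √(r_xx · r_yy) ⇒ 0.96 = 0.55 / √(0.67 · r_yy).
√(0.67 · r_yy) = 0.55 / 0.96 = 0.5729; 0.67 · r_yy = 0.3282; r_yy = 0.3282 / 0.67 ≈ 0.49.

0.49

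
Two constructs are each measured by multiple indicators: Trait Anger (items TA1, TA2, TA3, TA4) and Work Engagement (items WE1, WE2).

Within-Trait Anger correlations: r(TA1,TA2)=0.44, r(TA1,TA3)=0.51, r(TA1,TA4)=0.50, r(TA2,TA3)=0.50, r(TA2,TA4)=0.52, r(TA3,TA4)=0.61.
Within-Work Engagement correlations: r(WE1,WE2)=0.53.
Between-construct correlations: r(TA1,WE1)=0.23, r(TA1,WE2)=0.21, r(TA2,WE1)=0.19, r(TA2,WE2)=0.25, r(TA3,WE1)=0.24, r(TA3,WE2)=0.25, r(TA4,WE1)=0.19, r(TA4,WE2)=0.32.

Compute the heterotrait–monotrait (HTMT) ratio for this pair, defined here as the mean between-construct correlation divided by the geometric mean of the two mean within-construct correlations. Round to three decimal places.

0.451

Between-construct mean = 1.88/8 = 0.2350.
Mean within-TA = 3.08/6 = 0.5133; mean within-WE = 0.53/1 = 0.5300.
Geometric mean = √(0.5133 × 0.5300) = 0.5216.
HTMT = 0.2350 / 0.5216 = 0.451.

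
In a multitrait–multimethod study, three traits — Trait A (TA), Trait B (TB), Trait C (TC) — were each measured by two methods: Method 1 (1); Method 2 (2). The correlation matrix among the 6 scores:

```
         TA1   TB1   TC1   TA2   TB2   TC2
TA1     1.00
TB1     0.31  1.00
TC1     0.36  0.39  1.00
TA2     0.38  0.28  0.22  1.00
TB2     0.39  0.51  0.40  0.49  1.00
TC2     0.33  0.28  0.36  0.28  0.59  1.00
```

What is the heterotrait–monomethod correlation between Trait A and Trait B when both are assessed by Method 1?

0.31

Different traits, same method: r(TA1, TB1) = 0.31.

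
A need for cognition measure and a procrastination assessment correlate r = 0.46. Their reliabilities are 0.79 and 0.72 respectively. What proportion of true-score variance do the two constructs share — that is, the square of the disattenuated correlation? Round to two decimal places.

Disattenuated r = 0.46 / √(0.79 × 0.72) = 0.46 / 0.7542 = 0.6099.
Shared true-score variance = 0.6099² = 0.3720 ≈ 0.37.

0.37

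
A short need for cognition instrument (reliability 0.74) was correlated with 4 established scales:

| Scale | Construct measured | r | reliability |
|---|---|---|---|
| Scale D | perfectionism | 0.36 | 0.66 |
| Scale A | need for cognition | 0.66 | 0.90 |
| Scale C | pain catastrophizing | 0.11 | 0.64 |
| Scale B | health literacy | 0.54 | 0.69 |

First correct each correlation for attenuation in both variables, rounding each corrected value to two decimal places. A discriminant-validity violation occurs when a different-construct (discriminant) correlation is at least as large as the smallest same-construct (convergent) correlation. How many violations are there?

0

Disattenuated r (r / √(r_scale · r_new)):
  Scale D (disc): 0.36 / √(0.66·0.74) = 0.52
  Scale A (conv): 0.66 / √(0.90·0.74) = 0.81
  Scale C (disc): 0.11 / √(0.64·0.74) = 0.16
  Scale B (disc): 0.54 / √(0.69·0.74) = 0.76
Smallest convergent = 0.81. Discriminant values: 0.52, 0.16, 0.76; count ≥ 0.81 → 0.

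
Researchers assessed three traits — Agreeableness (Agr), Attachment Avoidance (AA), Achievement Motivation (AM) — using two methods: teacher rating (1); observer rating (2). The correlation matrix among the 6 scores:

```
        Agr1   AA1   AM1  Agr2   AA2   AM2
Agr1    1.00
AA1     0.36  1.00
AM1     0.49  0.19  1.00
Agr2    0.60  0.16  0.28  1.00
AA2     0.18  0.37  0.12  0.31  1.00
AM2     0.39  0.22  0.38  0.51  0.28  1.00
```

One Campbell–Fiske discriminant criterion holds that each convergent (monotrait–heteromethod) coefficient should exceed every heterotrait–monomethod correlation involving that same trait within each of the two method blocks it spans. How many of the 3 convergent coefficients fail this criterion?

Convergent coefficients and their comparison sets:
Agr (methods 1·2): 0.60 vs {0.36, 0.31, 0.49, 0.51} → pass.
AA (methods 1·2): 0.37 vs {0.36, 0.31, 0.19, 0.28} → pass.
AM (methods 1·2): 0.38 vs {0.49, 0.51, 0.19, 0.28} → fail.
1 of 3 fail.

1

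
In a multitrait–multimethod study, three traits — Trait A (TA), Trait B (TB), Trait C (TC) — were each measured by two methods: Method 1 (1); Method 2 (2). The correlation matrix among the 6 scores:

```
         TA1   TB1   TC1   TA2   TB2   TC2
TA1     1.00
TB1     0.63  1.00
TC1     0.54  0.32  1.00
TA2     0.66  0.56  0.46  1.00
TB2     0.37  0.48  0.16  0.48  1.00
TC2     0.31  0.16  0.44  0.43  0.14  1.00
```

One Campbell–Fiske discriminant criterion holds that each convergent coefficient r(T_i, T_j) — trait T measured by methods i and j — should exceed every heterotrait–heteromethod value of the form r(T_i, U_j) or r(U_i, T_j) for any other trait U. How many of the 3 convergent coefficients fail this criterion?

Checking each validity diagonal entry against its comparison values:
TA (methods 1·2): 0.66 vs {0.37, 0.56, 0.31, 0.46} → pass.
TB (methods 1·2): 0.48 vs {0.56, 0.37, 0.16, 0.16} → fail.
TC (methods 1·2): 0.44 vs {0.46, 0.31, 0.16, 0.16} → fail.
2 of 3 fail.

2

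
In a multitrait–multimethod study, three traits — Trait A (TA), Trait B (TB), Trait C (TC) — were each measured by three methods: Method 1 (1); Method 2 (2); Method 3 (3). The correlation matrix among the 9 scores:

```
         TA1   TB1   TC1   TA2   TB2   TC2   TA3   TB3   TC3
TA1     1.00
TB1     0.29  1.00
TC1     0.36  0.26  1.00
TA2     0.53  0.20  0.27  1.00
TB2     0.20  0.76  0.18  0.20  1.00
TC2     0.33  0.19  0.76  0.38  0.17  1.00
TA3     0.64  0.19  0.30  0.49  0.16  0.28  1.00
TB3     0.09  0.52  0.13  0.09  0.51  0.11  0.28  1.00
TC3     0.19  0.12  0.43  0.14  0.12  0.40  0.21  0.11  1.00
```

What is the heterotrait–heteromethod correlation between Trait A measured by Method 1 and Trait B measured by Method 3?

0.09

Different traits and methods: r(TA1, TB3) = 0.09.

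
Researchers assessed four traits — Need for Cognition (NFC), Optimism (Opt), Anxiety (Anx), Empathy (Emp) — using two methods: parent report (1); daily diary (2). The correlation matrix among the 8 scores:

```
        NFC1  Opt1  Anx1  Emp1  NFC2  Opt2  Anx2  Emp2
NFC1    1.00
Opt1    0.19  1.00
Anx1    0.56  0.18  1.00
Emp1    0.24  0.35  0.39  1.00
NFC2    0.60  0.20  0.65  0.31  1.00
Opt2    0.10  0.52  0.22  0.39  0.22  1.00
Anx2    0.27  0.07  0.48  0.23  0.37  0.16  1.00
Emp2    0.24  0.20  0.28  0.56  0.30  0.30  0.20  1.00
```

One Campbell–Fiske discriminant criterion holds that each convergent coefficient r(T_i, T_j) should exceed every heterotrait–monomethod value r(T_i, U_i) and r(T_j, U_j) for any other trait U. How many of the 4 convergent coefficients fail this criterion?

Convergent coefficients and their comparison sets:
NFC (methods 1·2): 0.60 vs {0.19, 0.22, 0.56, 0.37, 0.24, 0.30} → pass.
Opt (methods 1·2): 0.52 vs {0.19, 0.22, 0.18, 0.16, 0.35, 0.30} → pass.
Anx (methods 1·2): 0.48 vs {0.56, 0.37, 0.18, 0.16, 0.39, 0.20} → fail.
Emp (methods 1·2): 0.56 vs {0.24, 0.30, 0.35, 0.30, 0.39, 0.20} → pass.
1 of 4 fail.

1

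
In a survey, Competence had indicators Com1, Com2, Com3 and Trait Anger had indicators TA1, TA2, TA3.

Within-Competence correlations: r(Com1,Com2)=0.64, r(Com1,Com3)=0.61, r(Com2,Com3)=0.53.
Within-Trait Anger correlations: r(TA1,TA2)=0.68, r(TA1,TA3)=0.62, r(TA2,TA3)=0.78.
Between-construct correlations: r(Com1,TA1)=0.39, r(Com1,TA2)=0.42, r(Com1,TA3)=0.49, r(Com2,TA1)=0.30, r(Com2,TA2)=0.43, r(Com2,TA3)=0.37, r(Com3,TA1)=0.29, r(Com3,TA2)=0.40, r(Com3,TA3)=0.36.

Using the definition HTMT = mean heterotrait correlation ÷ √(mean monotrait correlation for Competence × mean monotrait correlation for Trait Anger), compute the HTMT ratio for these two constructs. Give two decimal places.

0.60

Between-construct mean = 3.45/9 = 0.3833.
Mean within-Com = 1.78/3 = 0.5933; mean within-TA = 2.08/3 = 0.6933.
Geometric mean = √(0.5933 × 0.6933) = 0.6414.
HTMT = 0.3833 / 0.6414 = 0.60.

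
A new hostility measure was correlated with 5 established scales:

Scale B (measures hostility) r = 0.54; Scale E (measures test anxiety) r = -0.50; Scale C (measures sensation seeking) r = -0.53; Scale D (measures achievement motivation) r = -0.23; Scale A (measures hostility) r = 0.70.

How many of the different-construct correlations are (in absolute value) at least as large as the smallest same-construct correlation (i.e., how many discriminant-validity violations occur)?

Convergent (same construct = hostility): Scale B, Scale A.
Smallest convergent = 0.54. Discriminant |r|: 0.50, 0.53, 0.23; count ≥ 0.54 → 0.

0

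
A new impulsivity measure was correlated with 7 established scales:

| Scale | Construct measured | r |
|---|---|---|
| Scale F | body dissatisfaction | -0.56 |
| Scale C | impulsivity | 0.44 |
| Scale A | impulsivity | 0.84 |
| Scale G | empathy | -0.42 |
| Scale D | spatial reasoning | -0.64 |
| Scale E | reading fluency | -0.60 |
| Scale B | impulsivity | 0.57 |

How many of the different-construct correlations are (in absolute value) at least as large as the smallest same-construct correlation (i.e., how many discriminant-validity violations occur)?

Convergent (same construct = impulsivity): Scale C, Scale A, Scale B.
Smallest convergent = 0.44. Discriminant |r|: 0.56, 0.42, 0.64, 0.60; count ≥ 0.44 → 3.

3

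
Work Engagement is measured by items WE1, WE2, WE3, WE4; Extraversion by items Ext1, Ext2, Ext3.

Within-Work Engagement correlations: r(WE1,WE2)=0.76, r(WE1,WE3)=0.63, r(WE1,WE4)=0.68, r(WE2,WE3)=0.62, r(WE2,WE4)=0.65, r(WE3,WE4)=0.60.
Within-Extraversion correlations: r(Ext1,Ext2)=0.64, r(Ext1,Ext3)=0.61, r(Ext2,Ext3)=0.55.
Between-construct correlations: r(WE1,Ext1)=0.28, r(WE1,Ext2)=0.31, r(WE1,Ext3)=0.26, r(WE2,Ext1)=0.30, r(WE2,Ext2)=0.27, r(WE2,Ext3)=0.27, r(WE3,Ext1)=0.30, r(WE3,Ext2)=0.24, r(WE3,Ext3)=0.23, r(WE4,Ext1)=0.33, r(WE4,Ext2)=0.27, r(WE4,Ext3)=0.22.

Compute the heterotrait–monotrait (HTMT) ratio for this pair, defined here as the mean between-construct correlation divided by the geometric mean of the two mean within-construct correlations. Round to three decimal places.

Mean between = 3.28/12 = 0.2733.
Mean within-WE = 3.94/6 = 0.6567; mean within-Ext = 1.80/3 = 0.6000.
Geometric mean = √(0.6567 × 0.6000) = 0.6277.
HTMT = 0.2733 / 0.6277 = 0.435.

0.435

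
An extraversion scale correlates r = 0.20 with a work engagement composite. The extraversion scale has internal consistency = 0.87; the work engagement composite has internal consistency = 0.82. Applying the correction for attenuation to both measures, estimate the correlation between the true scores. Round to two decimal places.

r_true = r_obs / √(r_xx · r_yy) = 0.20 / √(0.87 × 0.82) = 0.20 / √0.7134 = 0.20 / 0.8446 ≈ 0.24.

0.24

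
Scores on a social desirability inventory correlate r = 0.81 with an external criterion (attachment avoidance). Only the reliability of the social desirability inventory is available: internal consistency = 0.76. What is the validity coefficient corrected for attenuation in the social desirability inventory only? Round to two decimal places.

0.93

Single correction: r_c = r_obs / √r_xx = 0.81 / √0.76 = 0.81 / 0.8718 ≈ 0.93.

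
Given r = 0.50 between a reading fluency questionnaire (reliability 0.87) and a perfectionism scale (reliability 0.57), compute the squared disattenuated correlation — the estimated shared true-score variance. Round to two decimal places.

Disattenuated r = 0.50 / √(0.87 × 0.57) = 0.50 / 0.7042 = 0.7100.
Shared true-score variance = 0.7100² = 0.5041 ≈ 0.50.

0.50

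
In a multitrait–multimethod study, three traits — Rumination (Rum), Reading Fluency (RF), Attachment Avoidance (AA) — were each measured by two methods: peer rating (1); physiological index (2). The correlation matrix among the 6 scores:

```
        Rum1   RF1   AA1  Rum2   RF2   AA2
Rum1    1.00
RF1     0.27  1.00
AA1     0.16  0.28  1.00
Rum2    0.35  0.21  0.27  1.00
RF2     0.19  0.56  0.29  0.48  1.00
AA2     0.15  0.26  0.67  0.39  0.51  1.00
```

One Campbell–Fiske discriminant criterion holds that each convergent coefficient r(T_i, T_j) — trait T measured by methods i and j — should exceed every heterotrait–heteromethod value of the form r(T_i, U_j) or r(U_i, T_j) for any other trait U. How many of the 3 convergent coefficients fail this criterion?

Checking each validity diagonal entry against its comparison values:
Rum (methods 1·2): 0.35 vs {0.19, 0.21, 0.15, 0.27} → pass.
RF (methods 1·2): 0.56 vs {0.21, 0.19, 0.26, 0.29} → pass.
AA (methods 1·2): 0.67 vs {0.27, 0.15, 0.29, 0.26} → pass.
0 of 3 fail.

0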